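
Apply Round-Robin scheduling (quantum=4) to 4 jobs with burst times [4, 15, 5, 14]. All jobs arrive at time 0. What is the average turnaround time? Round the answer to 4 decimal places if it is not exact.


Time quantum = 4
Execution trace:
  J1 runs 4 units, time = 4
  J2 runs 4 units, time = 8
  J3 runs 4 units, time = 12
  J4 runs 4 units, time = 16
  J2 runs 4 units, time = 20
  J3 runs 1 units, time = 21
  J4 runs 4 units, time = 25
  J2 runs 4 units, time = 29
  J4 runs 4 units, time = 33
  J2 runs 3 units, time = 36
  J4 runs 2 units, time = 38
Finish times: [4, 36, 21, 38]
Average turnaround = 99/4 = 24.75

24.75


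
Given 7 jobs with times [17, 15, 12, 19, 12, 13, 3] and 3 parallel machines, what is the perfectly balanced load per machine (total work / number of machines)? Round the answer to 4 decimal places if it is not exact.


Total processing time = 17 + 15 + 12 + 19 + 12 + 13 + 3 = 91
Number of machines = 3
Ideal balanced load = 91 / 3 = 30.3333

30.3333


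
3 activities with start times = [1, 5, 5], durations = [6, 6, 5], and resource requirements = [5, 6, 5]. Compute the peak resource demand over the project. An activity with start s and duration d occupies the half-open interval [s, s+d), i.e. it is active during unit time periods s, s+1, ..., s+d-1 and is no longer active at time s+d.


Each activity i is active on [start_i, start_i + duration_i).
Compute total resource usage per time slot:
  t=0: active resources = [], total = 0
  t=1: active resources = [5], total = 5
  t=2: active resources = [5], total = 5
  t=3: active resources = [5], total = 5
  t=4: active resources = [5], total = 5
  t=5: active resources = [5, 6, 5], total = 16
  t=6: active resources = [5, 6, 5], total = 16
  t=7: active resources = [6, 5], total = 11
  t=8: active resources = [6, 5], total = 11
  t=9: active resources = [6, 5], total = 11
  t=10: active resources = [6], total = 6
Peak resource demand = 16

16


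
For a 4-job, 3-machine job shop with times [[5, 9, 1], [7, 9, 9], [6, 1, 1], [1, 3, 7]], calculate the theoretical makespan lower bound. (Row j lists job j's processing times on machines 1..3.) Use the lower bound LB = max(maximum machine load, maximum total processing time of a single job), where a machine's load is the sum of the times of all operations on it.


Machine loads:
  Machine 1: 5 + 7 + 6 + 1 = 19
  Machine 2: 9 + 9 + 1 + 3 = 22
  Machine 3: 1 + 9 + 1 + 7 = 18
Max machine load = 22
Job totals:
  Job 1: 15
  Job 2: 25
  Job 3: 8
  Job 4: 11
Max job total = 25
Lower bound = max(22, 25) = 25

25


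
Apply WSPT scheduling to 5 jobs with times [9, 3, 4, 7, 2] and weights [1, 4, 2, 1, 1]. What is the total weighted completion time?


Compute p/w ratios and sort ascending (WSPT): [(3, 4), (4, 2), (2, 1), (7, 1), (9, 1)]
Compute weighted completion times:
  Job (p=3,w=4): C=3, w*C=4*3=12
  Job (p=4,w=2): C=7, w*C=2*7=14
  Job (p=2,w=1): C=9, w*C=1*9=9
  Job (p=7,w=1): C=16, w*C=1*16=16
  Job (p=9,w=1): C=25, w*C=1*25=25
Total weighted completion time = 76

76


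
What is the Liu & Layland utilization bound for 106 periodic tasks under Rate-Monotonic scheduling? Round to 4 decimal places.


Compute 2^(1/106) = 1.0065605511
Subtract 1: 1.0065605511 - 1 = 0.0065605511
Multiply by n: 106 * 0.0065605511 = 0.6954184166
Round to 4 dp: 0.6954

0.6954


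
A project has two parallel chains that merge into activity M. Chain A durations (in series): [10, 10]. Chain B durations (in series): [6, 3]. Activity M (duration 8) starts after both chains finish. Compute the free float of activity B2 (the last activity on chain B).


ES(B2) = sum of predecessors on chain B = 6
EF(B2) = ES + duration = 6 + 3 = 9
Successor of B2 is M. ES(M) = max(sum(A), sum(B)) = max(20, 9) = 20
Free float = ES(successor) - EF(current) = 20 - 9 = 11

11


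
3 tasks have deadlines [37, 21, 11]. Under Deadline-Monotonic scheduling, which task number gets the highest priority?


Sort tasks by relative deadline (ascending):
  Task 3: deadline = 11
  Task 2: deadline = 21
  Task 1: deadline = 37
Priority order (highest first): [3, 2, 1]
Highest priority task = 3

3


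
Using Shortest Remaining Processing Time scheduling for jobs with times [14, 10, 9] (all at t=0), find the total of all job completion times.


Since all jobs arrive at t=0, SRPT equals SPT ordering.
SPT order: [9, 10, 14]
Completion times:
  Job 1: p=9, C=9
  Job 2: p=10, C=19
  Job 3: p=14, C=33
Total completion time = 9 + 19 + 33 = 61

61


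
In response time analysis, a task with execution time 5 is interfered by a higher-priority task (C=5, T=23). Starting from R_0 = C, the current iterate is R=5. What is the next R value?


R_next = C + ceil(R_prev / T_hp) * C_hp
ceil(5 / 23) = ceil(0.2174) = 1
Interference = 1 * 5 = 5
R_next = 5 + 5 = 10

10


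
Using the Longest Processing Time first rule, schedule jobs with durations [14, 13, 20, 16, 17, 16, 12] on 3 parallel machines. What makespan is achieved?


Sort jobs in decreasing order (LPT): [20, 17, 16, 16, 14, 13, 12]
Assign each job to the least loaded machine:
  Machine 1: jobs [20, 13], load = 33
  Machine 2: jobs [17, 14, 12], load = 43
  Machine 3: jobs [16, 16], load = 32
Makespan = max load = 43

43


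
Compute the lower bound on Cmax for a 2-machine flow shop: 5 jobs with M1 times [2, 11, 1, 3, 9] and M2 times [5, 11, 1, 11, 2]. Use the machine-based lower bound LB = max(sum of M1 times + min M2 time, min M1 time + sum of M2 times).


LB1 = sum(M1 times) + min(M2 times) = 26 + 1 = 27
LB2 = min(M1 times) + sum(M2 times) = 1 + 30 = 31
Lower bound = max(LB1, LB2) = max(27, 31) = 31

31


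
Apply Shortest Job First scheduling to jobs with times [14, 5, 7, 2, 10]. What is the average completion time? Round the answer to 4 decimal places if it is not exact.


SJF order (ascending): [2, 5, 7, 10, 14]
Completion times:
  Job 1: burst=2, C=2
  Job 2: burst=5, C=7
  Job 3: burst=7, C=14
  Job 4: burst=10, C=24
  Job 5: burst=14, C=38
Average completion = 85/5 = 17.0

17.0


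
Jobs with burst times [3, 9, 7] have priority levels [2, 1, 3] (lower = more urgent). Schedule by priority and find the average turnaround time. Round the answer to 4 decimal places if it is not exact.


Sort by priority (ascending = highest first):
Order: [(1, 9), (2, 3), (3, 7)]
Completion times:
  Priority 1, burst=9, C=9
  Priority 2, burst=3, C=12
  Priority 3, burst=7, C=19
Average turnaround = 40/3 = 13.3333

13.3333


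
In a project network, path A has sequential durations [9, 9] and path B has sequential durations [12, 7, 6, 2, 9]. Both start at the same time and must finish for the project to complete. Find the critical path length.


Path A total = 9 + 9 = 18
Path B total = 12 + 7 + 6 + 2 + 9 = 36
Critical path = longest path = max(18, 36) = 36

36


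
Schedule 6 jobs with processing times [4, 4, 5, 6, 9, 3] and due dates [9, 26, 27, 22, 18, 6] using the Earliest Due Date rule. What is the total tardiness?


Sort by due date (EDD order): [(3, 6), (4, 9), (9, 18), (6, 22), (4, 26), (5, 27)]
Compute completion times and tardiness:
  Job 1: p=3, d=6, C=3, tardiness=max(0,3-6)=0
  Job 2: p=4, d=9, C=7, tardiness=max(0,7-9)=0
  Job 3: p=9, d=18, C=16, tardiness=max(0,16-18)=0
  Job 4: p=6, d=22, C=22, tardiness=max(0,22-22)=0
  Job 5: p=4, d=26, C=26, tardiness=max(0,26-26)=0
  Job 6: p=5, d=27, C=31, tardiness=max(0,31-27)=4
Total tardiness = 4

4


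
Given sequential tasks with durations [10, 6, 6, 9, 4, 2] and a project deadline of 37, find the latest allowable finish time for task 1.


LF(activity 1) = deadline - sum of successor durations
Successors: activities 2 through 6 with durations [6, 6, 9, 4, 2]
Sum of successor durations = 27
LF = 37 - 27 = 10

10


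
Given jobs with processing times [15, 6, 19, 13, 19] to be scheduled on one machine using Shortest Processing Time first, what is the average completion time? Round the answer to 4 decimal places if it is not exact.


Sort jobs by processing time (SPT order): [6, 13, 15, 19, 19]
Compute completion times sequentially:
  Job 1: processing = 6, completes at 6
  Job 2: processing = 13, completes at 19
  Job 3: processing = 15, completes at 34
  Job 4: processing = 19, completes at 53
  Job 5: processing = 19, completes at 72
Sum of completion times = 184
Average completion time = 184/5 = 36.8

36.8


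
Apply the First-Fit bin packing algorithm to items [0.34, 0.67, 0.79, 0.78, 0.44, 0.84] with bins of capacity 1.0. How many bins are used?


Place items sequentially using First-Fit:
  Item 0.34 -> new Bin 1
  Item 0.67 -> new Bin 2
  Item 0.79 -> new Bin 3
  Item 0.78 -> new Bin 4
  Item 0.44 -> Bin 1 (now 0.78)
  Item 0.84 -> new Bin 5
Total bins used = 5

5


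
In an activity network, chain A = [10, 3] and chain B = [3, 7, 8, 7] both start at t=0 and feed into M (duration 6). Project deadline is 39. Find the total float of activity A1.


Forward pass: ES(A1) = sum of predecessors on chain A = 0
EF = ES + duration = 0 + 10 = 10
Backward pass: LF(M) = deadline = 39; LS(M) = 39 - 6 = 33
LF(A1) = LS(M) - sum(successors on chain A) = 33 - 3 = 30
LS = LF - duration = 30 - 10 = 20
Total float = LS - ES = 20 - 0 = 20

20


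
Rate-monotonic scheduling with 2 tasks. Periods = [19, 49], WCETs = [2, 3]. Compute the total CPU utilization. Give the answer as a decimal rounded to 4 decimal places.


Compute individual utilizations (exact fractions):
  Task 1: C/T = 2/19 (approx. 0.1053)
  Task 2: C/T = 3/49 (approx. 0.0612)
Total utilization U = 2/19 + 3/49 = 155/931
Rounded to 4 decimal places: U = 0.1665
RM (Liu & Layland) bound for 2 tasks = 0.828427; compare with U = 155/931 (approx. 0.166488)
U <= bound, so schedulable by RM sufficient condition.

0.1665


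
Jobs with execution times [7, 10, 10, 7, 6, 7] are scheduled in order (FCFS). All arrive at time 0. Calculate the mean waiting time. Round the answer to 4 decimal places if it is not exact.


FCFS order (as given): [7, 10, 10, 7, 6, 7]
Waiting times:
  Job 1: wait = 0
  Job 2: wait = 7
  Job 3: wait = 17
  Job 4: wait = 27
  Job 5: wait = 34
  Job 6: wait = 40
Sum of waiting times = 125
Average waiting time = 125/6 = 20.8333

20.8333


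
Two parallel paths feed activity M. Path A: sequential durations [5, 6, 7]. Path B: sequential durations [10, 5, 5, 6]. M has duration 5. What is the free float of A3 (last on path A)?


ES(A3) = sum of predecessors on chain A = 11
EF(A3) = ES + duration = 11 + 7 = 18
Successor of A3 is M. ES(M) = max(sum(A), sum(B)) = max(18, 26) = 26
Free float = ES(successor) - EF(current) = 26 - 18 = 8

8


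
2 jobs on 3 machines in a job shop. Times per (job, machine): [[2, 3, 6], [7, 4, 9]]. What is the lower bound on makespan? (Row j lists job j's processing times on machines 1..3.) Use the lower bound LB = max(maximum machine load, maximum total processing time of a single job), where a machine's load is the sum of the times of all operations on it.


Machine loads:
  Machine 1: 2 + 7 = 9
  Machine 2: 3 + 4 = 7
  Machine 3: 6 + 9 = 15
Max machine load = 15
Job totals:
  Job 1: 11
  Job 2: 20
Max job total = 20
Lower bound = max(15, 20) = 20

20


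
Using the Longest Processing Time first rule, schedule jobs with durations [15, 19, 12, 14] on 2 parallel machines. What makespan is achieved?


Sort jobs in decreasing order (LPT): [19, 15, 14, 12]
Assign each job to the least loaded machine:
  Machine 1: jobs [19, 12], load = 31
  Machine 2: jobs [15, 14], load = 29
Makespan = max load = 31

31


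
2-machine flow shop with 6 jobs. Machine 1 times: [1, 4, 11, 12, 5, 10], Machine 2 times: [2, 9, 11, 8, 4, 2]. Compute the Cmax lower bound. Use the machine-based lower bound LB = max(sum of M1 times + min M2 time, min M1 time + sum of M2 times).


LB1 = sum(M1 times) + min(M2 times) = 43 + 2 = 45
LB2 = min(M1 times) + sum(M2 times) = 1 + 36 = 37
Lower bound = max(LB1, LB2) = max(45, 37) = 45

45


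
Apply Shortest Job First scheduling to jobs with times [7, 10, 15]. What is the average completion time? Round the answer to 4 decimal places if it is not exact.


SJF order (ascending): [7, 10, 15]
Completion times:
  Job 1: burst=7, C=7
  Job 2: burst=10, C=17
  Job 3: burst=15, C=32
Average completion = 56/3 = 18.6667

18.6667


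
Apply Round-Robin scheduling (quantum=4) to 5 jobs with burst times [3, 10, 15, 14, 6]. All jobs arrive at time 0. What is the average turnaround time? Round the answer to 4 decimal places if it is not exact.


Time quantum = 4
Execution trace:
  J1 runs 3 units, time = 3
  J2 runs 4 units, time = 7
  J3 runs 4 units, time = 11
  J4 runs 4 units, time = 15
  J5 runs 4 units, time = 19
  J2 runs 4 units, time = 23
  J3 runs 4 units, time = 27
  J4 runs 4 units, time = 31
  J5 runs 2 units, time = 33
  J2 runs 2 units, time = 35
  J3 runs 4 units, time = 39
  J4 runs 4 units, time = 43
  J3 runs 3 units, time = 46
  J4 runs 2 units, time = 48
Finish times: [3, 35, 46, 48, 33]
Average turnaround = 165/5 = 33.0

33.0


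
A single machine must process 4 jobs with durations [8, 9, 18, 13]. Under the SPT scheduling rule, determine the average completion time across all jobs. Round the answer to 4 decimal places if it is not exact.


Sort jobs by processing time (SPT order): [8, 9, 13, 18]
Compute completion times sequentially:
  Job 1: processing = 8, completes at 8
  Job 2: processing = 9, completes at 17
  Job 3: processing = 13, completes at 30
  Job 4: processing = 18, completes at 48
Sum of completion times = 103
Average completion time = 103/4 = 25.75

25.75


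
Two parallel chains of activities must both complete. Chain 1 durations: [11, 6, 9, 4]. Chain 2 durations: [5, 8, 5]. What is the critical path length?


Path A total = 11 + 6 + 9 + 4 = 30
Path B total = 5 + 8 + 5 = 18
Critical path = longest path = max(30, 18) = 30

30


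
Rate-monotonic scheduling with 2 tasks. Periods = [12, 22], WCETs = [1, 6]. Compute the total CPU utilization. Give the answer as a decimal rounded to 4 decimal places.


Compute individual utilizations (exact fractions):
  Task 1: C/T = 1/12 (approx. 0.0833)
  Task 2: C/T = 6/22 = 3/11 (approx. 0.2727)
Total utilization U = 1/12 + 3/11 = 47/132
Rounded to 4 decimal places: U = 0.3561
RM (Liu & Layland) bound for 2 tasks = 0.828427; compare with U = 47/132 (approx. 0.356061)
U <= bound, so schedulable by RM sufficient condition.

0.3561


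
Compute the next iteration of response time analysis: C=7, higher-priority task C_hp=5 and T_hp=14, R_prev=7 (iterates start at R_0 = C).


R_next = C + ceil(R_prev / T_hp) * C_hp
ceil(7 / 14) = ceil(0.5) = 1
Interference = 1 * 5 = 5
R_next = 7 + 5 = 12

12


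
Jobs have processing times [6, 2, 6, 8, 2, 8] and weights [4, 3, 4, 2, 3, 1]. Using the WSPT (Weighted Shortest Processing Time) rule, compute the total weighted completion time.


Compute p/w ratios and sort ascending (WSPT): [(2, 3), (2, 3), (6, 4), (6, 4), (8, 2), (8, 1)]
Compute weighted completion times:
  Job (p=2,w=3): C=2, w*C=3*2=6
  Job (p=2,w=3): C=4, w*C=3*4=12
  Job (p=6,w=4): C=10, w*C=4*10=40
  Job (p=6,w=4): C=16, w*C=4*16=64
  Job (p=8,w=2): C=24, w*C=2*24=48
  Job (p=8,w=1): C=32, w*C=1*32=32
Total weighted completion time = 202

202


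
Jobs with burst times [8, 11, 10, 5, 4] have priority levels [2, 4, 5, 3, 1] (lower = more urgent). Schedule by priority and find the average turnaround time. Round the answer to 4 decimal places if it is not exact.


Sort by priority (ascending = highest first):
Order: [(1, 4), (2, 8), (3, 5), (4, 11), (5, 10)]
Completion times:
  Priority 1, burst=4, C=4
  Priority 2, burst=8, C=12
  Priority 3, burst=5, C=17
  Priority 4, burst=11, C=28
  Priority 5, burst=10, C=38
Average turnaround = 99/5 = 19.8

19.8


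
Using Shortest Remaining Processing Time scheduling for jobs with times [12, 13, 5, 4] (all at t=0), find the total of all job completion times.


Since all jobs arrive at t=0, SRPT equals SPT ordering.
SPT order: [4, 5, 12, 13]
Completion times:
  Job 1: p=4, C=4
  Job 2: p=5, C=9
  Job 3: p=12, C=21
  Job 4: p=13, C=34
Total completion time = 4 + 9 + 21 + 34 = 68

68


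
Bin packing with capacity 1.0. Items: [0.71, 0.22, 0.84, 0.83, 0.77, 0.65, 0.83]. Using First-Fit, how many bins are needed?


Place items sequentially using First-Fit:
  Item 0.71 -> new Bin 1
  Item 0.22 -> Bin 1 (now 0.93)
  Item 0.84 -> new Bin 2
  Item 0.83 -> new Bin 3
  Item 0.77 -> new Bin 4
  Item 0.65 -> new Bin 5
  Item 0.83 -> new Bin 6
Total bins used = 6

6


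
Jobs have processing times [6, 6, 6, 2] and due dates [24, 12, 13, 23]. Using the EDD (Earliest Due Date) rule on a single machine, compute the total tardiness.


Sort by due date (EDD order): [(6, 12), (6, 13), (2, 23), (6, 24)]
Compute completion times and tardiness:
  Job 1: p=6, d=12, C=6, tardiness=max(0,6-12)=0
  Job 2: p=6, d=13, C=12, tardiness=max(0,12-13)=0
  Job 3: p=2, d=23, C=14, tardiness=max(0,14-23)=0
  Job 4: p=6, d=24, C=20, tardiness=max(0,20-24)=0
Total tardiness = 0

0


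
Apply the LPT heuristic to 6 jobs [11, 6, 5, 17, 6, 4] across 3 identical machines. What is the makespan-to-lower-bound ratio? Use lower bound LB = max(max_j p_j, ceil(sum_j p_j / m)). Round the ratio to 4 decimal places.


LPT order: [17, 11, 6, 6, 5, 4]
Machine loads after assignment: [17, 16, 16]
LPT makespan = 17
Lower bound = max(max_job, ceil(total/3)) = max(17, 17) = 17
Ratio = 17 / 17 = 1.0

1.0


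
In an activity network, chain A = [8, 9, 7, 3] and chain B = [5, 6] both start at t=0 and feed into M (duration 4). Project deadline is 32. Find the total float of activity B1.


Forward pass: ES(B1) = sum of predecessors on chain B = 0
EF = ES + duration = 0 + 5 = 5
Backward pass: LF(M) = deadline = 32; LS(M) = 32 - 4 = 28
LF(B1) = LS(M) - sum(successors on chain B) = 28 - 6 = 22
LS = LF - duration = 22 - 5 = 17
Total float = LS - ES = 17 - 0 = 17

17


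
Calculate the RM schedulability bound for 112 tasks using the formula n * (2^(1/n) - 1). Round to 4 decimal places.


Compute 2^(1/112) = 1.0062080044
Subtract 1: 1.0062080044 - 1 = 0.0062080044
Multiply by n: 112 * 0.0062080044 = 0.6952964928
Round to 4 dp: 0.6953

0.6953


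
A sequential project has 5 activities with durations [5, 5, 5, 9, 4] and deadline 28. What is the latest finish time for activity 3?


LF(activity 3) = deadline - sum of successor durations
Successors: activities 4 through 5 with durations [9, 4]
Sum of successor durations = 13
LF = 28 - 13 = 15

15


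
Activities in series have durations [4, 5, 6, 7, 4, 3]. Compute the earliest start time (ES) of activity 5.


Activity 5 starts after activities 1 through 4 complete.
Predecessor durations: [4, 5, 6, 7]
ES = 4 + 5 + 6 + 7 = 22

22


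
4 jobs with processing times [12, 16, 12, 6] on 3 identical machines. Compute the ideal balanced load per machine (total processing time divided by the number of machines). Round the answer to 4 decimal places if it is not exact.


Total processing time = 12 + 16 + 12 + 6 = 46
Number of machines = 3
Ideal balanced load = 46 / 3 = 15.3333

15.3333


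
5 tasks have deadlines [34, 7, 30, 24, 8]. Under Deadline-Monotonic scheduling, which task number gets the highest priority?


Sort tasks by relative deadline (ascending):
  Task 2: deadline = 7
  Task 5: deadline = 8
  Task 4: deadline = 24
  Task 3: deadline = 30
  Task 1: deadline = 34
Priority order (highest first): [2, 5, 4, 3, 1]
Highest priority task = 2

2


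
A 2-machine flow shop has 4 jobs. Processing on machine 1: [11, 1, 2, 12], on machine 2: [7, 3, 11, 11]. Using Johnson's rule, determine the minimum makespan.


Apply Johnson's rule:
  Group 1 (a <= b): [(2, 1, 3), (3, 2, 11)]
  Group 2 (a > b): [(4, 12, 11), (1, 11, 7)]
Optimal job order: [2, 3, 4, 1]
Schedule:
  Job 2: M1 done at 1, M2 done at 4
  Job 3: M1 done at 3, M2 done at 15
  Job 4: M1 done at 15, M2 done at 26
  Job 1: M1 done at 26, M2 done at 33
Makespan = 33

33


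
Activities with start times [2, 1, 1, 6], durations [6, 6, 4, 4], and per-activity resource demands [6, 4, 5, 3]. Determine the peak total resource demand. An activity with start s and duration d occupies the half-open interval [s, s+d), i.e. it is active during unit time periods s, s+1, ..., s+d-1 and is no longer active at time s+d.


Each activity i is active on [start_i, start_i + duration_i).
Compute total resource usage per time slot:
  t=0: active resources = [], total = 0
  t=1: active resources = [4, 5], total = 9
  t=2: active resources = [6, 4, 5], total = 15
  t=3: active resources = [6, 4, 5], total = 15
  t=4: active resources = [6, 4, 5], total = 15
  t=5: active resources = [6, 4], total = 10
  t=6: active resources = [6, 4, 3], total = 13
  t=7: active resources = [6, 3], total = 9
  t=8: active resources = [3], total = 3
  t=9: active resources = [3], total = 3
Peak resource demand = 15

15


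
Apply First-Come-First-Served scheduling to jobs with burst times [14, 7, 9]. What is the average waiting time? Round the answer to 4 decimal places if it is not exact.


FCFS order (as given): [14, 7, 9]
Waiting times:
  Job 1: wait = 0
  Job 2: wait = 14
  Job 3: wait = 21
Sum of waiting times = 35
Average waiting time = 35/3 = 11.6667

11.6667


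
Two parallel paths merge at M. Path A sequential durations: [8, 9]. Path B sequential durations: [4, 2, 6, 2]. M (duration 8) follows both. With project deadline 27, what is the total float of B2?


Forward pass: ES(B2) = sum of predecessors on chain B = 4
EF = ES + duration = 4 + 2 = 6
Backward pass: LF(M) = deadline = 27; LS(M) = 27 - 8 = 19
LF(B2) = LS(M) - sum(successors on chain B) = 19 - 8 = 11
LS = LF - duration = 11 - 2 = 9
Total float = LS - ES = 9 - 4 = 5

5


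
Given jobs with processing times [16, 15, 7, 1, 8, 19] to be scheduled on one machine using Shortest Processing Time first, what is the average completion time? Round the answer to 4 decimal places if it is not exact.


Sort jobs by processing time (SPT order): [1, 7, 8, 15, 16, 19]
Compute completion times sequentially:
  Job 1: processing = 1, completes at 1
  Job 2: processing = 7, completes at 8
  Job 3: processing = 8, completes at 16
  Job 4: processing = 15, completes at 31
  Job 5: processing = 16, completes at 47
  Job 6: processing = 19, completes at 66
Sum of completion times = 169
Average completion time = 169/6 = 28.1667

28.1667


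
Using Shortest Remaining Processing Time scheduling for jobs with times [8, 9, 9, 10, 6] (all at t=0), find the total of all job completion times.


Since all jobs arrive at t=0, SRPT equals SPT ordering.
SPT order: [6, 8, 9, 9, 10]
Completion times:
  Job 1: p=6, C=6
  Job 2: p=8, C=14
  Job 3: p=9, C=23
  Job 4: p=9, C=32
  Job 5: p=10, C=42
Total completion time = 6 + 14 + 23 + 32 + 42 = 117

117


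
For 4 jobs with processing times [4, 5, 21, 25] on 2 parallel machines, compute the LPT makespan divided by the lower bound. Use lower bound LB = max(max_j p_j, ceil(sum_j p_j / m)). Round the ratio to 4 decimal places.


LPT order: [25, 21, 5, 4]
Machine loads after assignment: [29, 26]
LPT makespan = 29
Lower bound = max(max_job, ceil(total/2)) = max(25, 28) = 28
Ratio = 29 / 28 = 1.0357

1.0357


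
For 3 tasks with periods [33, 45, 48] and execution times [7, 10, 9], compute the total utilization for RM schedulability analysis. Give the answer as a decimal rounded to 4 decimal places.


Compute individual utilizations (exact fractions):
  Task 1: C/T = 7/33 (approx. 0.2121)
  Task 2: C/T = 10/45 = 2/9 (approx. 0.2222)
  Task 3: C/T = 9/48 = 3/16 (approx. 0.1875)
Total utilization U = 7/33 + 2/9 + 3/16 = 985/1584
Rounded to 4 decimal places: U = 0.6218
RM (Liu & Layland) bound for 3 tasks = 0.779763; compare with U = 985/1584 (approx. 0.621843)
U <= bound, so schedulable by RM sufficient condition.

0.6218


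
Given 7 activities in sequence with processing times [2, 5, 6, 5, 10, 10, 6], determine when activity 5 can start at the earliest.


Activity 5 starts after activities 1 through 4 complete.
Predecessor durations: [2, 5, 6, 5]
ES = 2 + 5 + 6 + 5 = 18

18


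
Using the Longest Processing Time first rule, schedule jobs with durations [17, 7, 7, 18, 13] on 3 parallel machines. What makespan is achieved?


Sort jobs in decreasing order (LPT): [18, 17, 13, 7, 7]
Assign each job to the least loaded machine:
  Machine 1: jobs [18], load = 18
  Machine 2: jobs [17, 7], load = 24
  Machine 3: jobs [13, 7], load = 20
Makespan = max load = 24

24


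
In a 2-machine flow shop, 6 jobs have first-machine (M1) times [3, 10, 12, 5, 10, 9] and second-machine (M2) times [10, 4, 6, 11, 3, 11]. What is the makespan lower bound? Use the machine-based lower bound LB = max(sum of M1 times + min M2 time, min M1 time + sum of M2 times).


LB1 = sum(M1 times) + min(M2 times) = 49 + 3 = 52
LB2 = min(M1 times) + sum(M2 times) = 3 + 45 = 48
Lower bound = max(LB1, LB2) = max(52, 48) = 52

52


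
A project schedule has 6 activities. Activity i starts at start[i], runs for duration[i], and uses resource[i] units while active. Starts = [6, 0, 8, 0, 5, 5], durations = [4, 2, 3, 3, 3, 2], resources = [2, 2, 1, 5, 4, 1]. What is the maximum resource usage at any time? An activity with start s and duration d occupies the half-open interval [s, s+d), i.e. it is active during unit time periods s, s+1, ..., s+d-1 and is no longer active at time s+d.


Each activity i is active on [start_i, start_i + duration_i).
Compute total resource usage per time slot:
  t=0: active resources = [2, 5], total = 7
  t=1: active resources = [2, 5], total = 7
  t=2: active resources = [5], total = 5
  t=3: active resources = [], total = 0
  t=4: active resources = [], total = 0
  t=5: active resources = [4, 1], total = 5
  t=6: active resources = [2, 4, 1], total = 7
  t=7: active resources = [2, 4], total = 6
  t=8: active resources = [2, 1], total = 3
  t=9: active resources = [2, 1], total = 3
  t=10: active resources = [1], total = 1
Peak resource demand = 7

7


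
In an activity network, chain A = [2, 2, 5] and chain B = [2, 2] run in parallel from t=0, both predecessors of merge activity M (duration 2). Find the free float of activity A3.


ES(A3) = sum of predecessors on chain A = 4
EF(A3) = ES + duration = 4 + 5 = 9
Successor of A3 is M. ES(M) = max(sum(A), sum(B)) = max(9, 4) = 9
Free float = ES(successor) - EF(current) = 9 - 9 = 0

0


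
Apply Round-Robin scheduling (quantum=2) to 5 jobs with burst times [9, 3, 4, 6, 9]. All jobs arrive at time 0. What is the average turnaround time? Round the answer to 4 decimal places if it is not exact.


Time quantum = 2
Execution trace:
  J1 runs 2 units, time = 2
  J2 runs 2 units, time = 4
  J3 runs 2 units, time = 6
  J4 runs 2 units, time = 8
  J5 runs 2 units, time = 10
  J1 runs 2 units, time = 12
  J2 runs 1 units, time = 13
  J3 runs 2 units, time = 15
  J4 runs 2 units, time = 17
  J5 runs 2 units, time = 19
  J1 runs 2 units, time = 21
  J4 runs 2 units, time = 23
  J5 runs 2 units, time = 25
  J1 runs 2 units, time = 27
  J5 runs 2 units, time = 29
  J1 runs 1 units, time = 30
  J5 runs 1 units, time = 31
Finish times: [30, 13, 15, 23, 31]
Average turnaround = 112/5 = 22.4

22.4


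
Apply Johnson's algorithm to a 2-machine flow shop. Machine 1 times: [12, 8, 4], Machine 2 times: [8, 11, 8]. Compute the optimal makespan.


Apply Johnson's rule:
  Group 1 (a <= b): [(3, 4, 8), (2, 8, 11)]
  Group 2 (a > b): [(1, 12, 8)]
Optimal job order: [3, 2, 1]
Schedule:
  Job 3: M1 done at 4, M2 done at 12
  Job 2: M1 done at 12, M2 done at 23
  Job 1: M1 done at 24, M2 done at 32
Makespan = 32

32


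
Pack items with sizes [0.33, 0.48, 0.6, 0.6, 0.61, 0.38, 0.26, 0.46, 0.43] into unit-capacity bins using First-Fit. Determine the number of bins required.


Place items sequentially using First-Fit:
  Item 0.33 -> new Bin 1
  Item 0.48 -> Bin 1 (now 0.81)
  Item 0.6 -> new Bin 2
  Item 0.6 -> new Bin 3
  Item 0.61 -> new Bin 4
  Item 0.38 -> Bin 2 (now 0.98)
  Item 0.26 -> Bin 3 (now 0.86)
  Item 0.46 -> new Bin 5
  Item 0.43 -> Bin 5 (now 0.89)
Total bins used = 5

5


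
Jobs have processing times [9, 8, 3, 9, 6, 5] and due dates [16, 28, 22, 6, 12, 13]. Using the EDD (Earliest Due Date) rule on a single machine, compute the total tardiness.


Sort by due date (EDD order): [(9, 6), (6, 12), (5, 13), (9, 16), (3, 22), (8, 28)]
Compute completion times and tardiness:
  Job 1: p=9, d=6, C=9, tardiness=max(0,9-6)=3
  Job 2: p=6, d=12, C=15, tardiness=max(0,15-12)=3
  Job 3: p=5, d=13, C=20, tardiness=max(0,20-13)=7
  Job 4: p=9, d=16, C=29, tardiness=max(0,29-16)=13
  Job 5: p=3, d=22, C=32, tardiness=max(0,32-22)=10
  Job 6: p=8, d=28, C=40, tardiness=max(0,40-28)=12
Total tardiness = 48

48


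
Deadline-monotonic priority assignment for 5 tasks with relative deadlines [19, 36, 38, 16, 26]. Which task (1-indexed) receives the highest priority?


Sort tasks by relative deadline (ascending):
  Task 4: deadline = 16
  Task 1: deadline = 19
  Task 5: deadline = 26
  Task 2: deadline = 36
  Task 3: deadline = 38
Priority order (highest first): [4, 1, 5, 2, 3]
Highest priority task = 4

4


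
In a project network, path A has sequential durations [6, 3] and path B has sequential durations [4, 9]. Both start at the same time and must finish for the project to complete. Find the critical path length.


Path A total = 6 + 3 = 9
Path B total = 4 + 9 = 13
Critical path = longest path = max(9, 13) = 13

13


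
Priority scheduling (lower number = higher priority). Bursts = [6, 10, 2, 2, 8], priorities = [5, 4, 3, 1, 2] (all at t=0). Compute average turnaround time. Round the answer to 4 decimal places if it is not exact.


Sort by priority (ascending = highest first):
Order: [(1, 2), (2, 8), (3, 2), (4, 10), (5, 6)]
Completion times:
  Priority 1, burst=2, C=2
  Priority 2, burst=8, C=10
  Priority 3, burst=2, C=12
  Priority 4, burst=10, C=22
  Priority 5, burst=6, C=28
Average turnaround = 74/5 = 14.8

14.8


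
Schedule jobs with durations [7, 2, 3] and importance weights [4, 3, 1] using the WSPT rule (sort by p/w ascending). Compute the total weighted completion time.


Compute p/w ratios and sort ascending (WSPT): [(2, 3), (7, 4), (3, 1)]
Compute weighted completion times:
  Job (p=2,w=3): C=2, w*C=3*2=6
  Job (p=7,w=4): C=9, w*C=4*9=36
  Job (p=3,w=1): C=12, w*C=1*12=12
Total weighted completion time = 54

54


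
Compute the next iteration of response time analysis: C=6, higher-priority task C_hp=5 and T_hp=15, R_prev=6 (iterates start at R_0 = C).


R_next = C + ceil(R_prev / T_hp) * C_hp
ceil(6 / 15) = ceil(0.4) = 1
Interference = 1 * 5 = 5
R_next = 6 + 5 = 11

11


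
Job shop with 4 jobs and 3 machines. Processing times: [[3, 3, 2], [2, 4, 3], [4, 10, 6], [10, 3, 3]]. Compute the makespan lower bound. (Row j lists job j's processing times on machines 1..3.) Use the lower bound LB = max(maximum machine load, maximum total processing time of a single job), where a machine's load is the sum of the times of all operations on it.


Machine loads:
  Machine 1: 3 + 2 + 4 + 10 = 19
  Machine 2: 3 + 4 + 10 + 3 = 20
  Machine 3: 2 + 3 + 6 + 3 = 14
Max machine load = 20
Job totals:
  Job 1: 8
  Job 2: 9
  Job 3: 20
  Job 4: 16
Max job total = 20
Lower bound = max(20, 20) = 20

20


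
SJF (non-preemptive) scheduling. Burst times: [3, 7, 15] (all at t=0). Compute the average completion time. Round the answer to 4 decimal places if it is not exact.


SJF order (ascending): [3, 7, 15]
Completion times:
  Job 1: burst=3, C=3
  Job 2: burst=7, C=10
  Job 3: burst=15, C=25
Average completion = 38/3 = 12.6667

12.6667


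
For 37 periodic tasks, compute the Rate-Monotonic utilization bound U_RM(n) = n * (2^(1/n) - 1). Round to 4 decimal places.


Compute 2^(1/37) = 1.0189102844
Subtract 1: 1.0189102844 - 1 = 0.0189102844
Multiply by n: 37 * 0.0189102844 = 0.6996805228
Round to 4 dp: 0.6997

0.6997


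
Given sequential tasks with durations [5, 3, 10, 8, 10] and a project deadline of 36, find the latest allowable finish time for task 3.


LF(activity 3) = deadline - sum of successor durations
Successors: activities 4 through 5 with durations [8, 10]
Sum of successor durations = 18
LF = 36 - 18 = 18

18


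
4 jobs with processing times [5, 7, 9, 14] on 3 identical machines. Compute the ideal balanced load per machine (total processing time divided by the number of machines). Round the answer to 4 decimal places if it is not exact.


Total processing time = 5 + 7 + 9 + 14 = 35
Number of machines = 3
Ideal balanced load = 35 / 3 = 11.6667

11.6667


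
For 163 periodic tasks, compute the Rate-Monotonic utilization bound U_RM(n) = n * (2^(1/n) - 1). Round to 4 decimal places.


Compute 2^(1/163) = 1.0042614911
Subtract 1: 1.0042614911 - 1 = 0.0042614911
Multiply by n: 163 * 0.0042614911 = 0.6946230493
Round to 4 dp: 0.6946

0.6946


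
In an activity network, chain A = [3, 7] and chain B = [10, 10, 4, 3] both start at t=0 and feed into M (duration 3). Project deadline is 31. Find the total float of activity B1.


Forward pass: ES(B1) = sum of predecessors on chain B = 0
EF = ES + duration = 0 + 10 = 10
Backward pass: LF(M) = deadline = 31; LS(M) = 31 - 3 = 28
LF(B1) = LS(M) - sum(successors on chain B) = 28 - 17 = 11
LS = LF - duration = 11 - 10 = 1
Total float = LS - ES = 1 - 0 = 1

1


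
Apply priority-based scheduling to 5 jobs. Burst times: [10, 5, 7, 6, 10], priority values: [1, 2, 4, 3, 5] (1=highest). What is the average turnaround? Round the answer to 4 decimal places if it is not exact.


Sort by priority (ascending = highest first):
Order: [(1, 10), (2, 5), (3, 6), (4, 7), (5, 10)]
Completion times:
  Priority 1, burst=10, C=10
  Priority 2, burst=5, C=15
  Priority 3, burst=6, C=21
  Priority 4, burst=7, C=28
  Priority 5, burst=10, C=38
Average turnaround = 112/5 = 22.4

22.4


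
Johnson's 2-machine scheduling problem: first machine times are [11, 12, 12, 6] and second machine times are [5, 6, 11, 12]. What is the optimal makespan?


Apply Johnson's rule:
  Group 1 (a <= b): [(4, 6, 12)]
  Group 2 (a > b): [(3, 12, 11), (2, 12, 6), (1, 11, 5)]
Optimal job order: [4, 3, 2, 1]
Schedule:
  Job 4: M1 done at 6, M2 done at 18
  Job 3: M1 done at 18, M2 done at 29
  Job 2: M1 done at 30, M2 done at 36
  Job 1: M1 done at 41, M2 done at 46
Makespan = 46

46


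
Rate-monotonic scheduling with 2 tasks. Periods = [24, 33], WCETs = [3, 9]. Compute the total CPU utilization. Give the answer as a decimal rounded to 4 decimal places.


Compute individual utilizations (exact fractions):
  Task 1: C/T = 3/24 = 1/8 (approx. 0.125)
  Task 2: C/T = 9/33 = 3/11 (approx. 0.2727)
Total utilization U = 1/8 + 3/11 = 35/88
Rounded to 4 decimal places: U = 0.3977
RM (Liu & Layland) bound for 2 tasks = 0.828427; compare with U = 35/88 (approx. 0.397727)
U <= bound, so schedulable by RM sufficient condition.

0.3977


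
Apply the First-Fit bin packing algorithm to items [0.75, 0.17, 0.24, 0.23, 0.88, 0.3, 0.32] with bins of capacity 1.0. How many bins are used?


Place items sequentially using First-Fit:
  Item 0.75 -> new Bin 1
  Item 0.17 -> Bin 1 (now 0.92)
  Item 0.24 -> new Bin 2
  Item 0.23 -> Bin 2 (now 0.47)
  Item 0.88 -> new Bin 3
  Item 0.3 -> Bin 2 (now 0.77)
  Item 0.32 -> new Bin 4
Total bins used = 4

4


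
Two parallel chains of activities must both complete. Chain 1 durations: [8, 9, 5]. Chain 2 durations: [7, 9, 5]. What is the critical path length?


Path A total = 8 + 9 + 5 = 22
Path B total = 7 + 9 + 5 = 21
Critical path = longest path = max(22, 21) = 22

22


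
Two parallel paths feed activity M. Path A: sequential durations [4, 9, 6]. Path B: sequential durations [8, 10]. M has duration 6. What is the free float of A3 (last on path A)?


ES(A3) = sum of predecessors on chain A = 13
EF(A3) = ES + duration = 13 + 6 = 19
Successor of A3 is M. ES(M) = max(sum(A), sum(B)) = max(19, 18) = 19
Free float = ES(successor) - EF(current) = 19 - 19 = 0

0


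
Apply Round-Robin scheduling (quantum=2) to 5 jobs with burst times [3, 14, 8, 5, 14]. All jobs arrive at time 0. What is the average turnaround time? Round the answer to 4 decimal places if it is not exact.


Time quantum = 2
Execution trace:
  J1 runs 2 units, time = 2
  J2 runs 2 units, time = 4
  J3 runs 2 units, time = 6
  J4 runs 2 units, time = 8
  J5 runs 2 units, time = 10
  J1 runs 1 units, time = 11
  J2 runs 2 units, time = 13
  J3 runs 2 units, time = 15
  J4 runs 2 units, time = 17
  J5 runs 2 units, time = 19
  J2 runs 2 units, time = 21
  J3 runs 2 units, time = 23
  J4 runs 1 units, time = 24
  J5 runs 2 units, time = 26
  J2 runs 2 units, time = 28
  J3 runs 2 units, time = 30
  J5 runs 2 units, time = 32
  J2 runs 2 units, time = 34
  J5 runs 2 units, time = 36
  J2 runs 2 units, time = 38
  J5 runs 2 units, time = 40
  J2 runs 2 units, time = 42
  J5 runs 2 units, time = 44
Finish times: [11, 42, 30, 24, 44]
Average turnaround = 151/5 = 30.2

30.2


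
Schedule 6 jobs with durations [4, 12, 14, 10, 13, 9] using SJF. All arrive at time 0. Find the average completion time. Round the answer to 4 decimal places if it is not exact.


SJF order (ascending): [4, 9, 10, 12, 13, 14]
Completion times:
  Job 1: burst=4, C=4
  Job 2: burst=9, C=13
  Job 3: burst=10, C=23
  Job 4: burst=12, C=35
  Job 5: burst=13, C=48
  Job 6: burst=14, C=62
Average completion = 185/6 = 30.8333

30.8333


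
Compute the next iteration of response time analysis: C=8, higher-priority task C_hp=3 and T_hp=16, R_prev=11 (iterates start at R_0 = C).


R_next = C + ceil(R_prev / T_hp) * C_hp
ceil(11 / 16) = ceil(0.6875) = 1
Interference = 1 * 3 = 3
R_next = 8 + 3 = 11
R_next = R_prev, so the iteration has converged (response time = 11).

11


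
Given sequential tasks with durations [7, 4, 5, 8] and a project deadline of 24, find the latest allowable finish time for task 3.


LF(activity 3) = deadline - sum of successor durations
Successors: activities 4 through 4 with durations [8]
Sum of successor durations = 8
LF = 24 - 8 = 16

16


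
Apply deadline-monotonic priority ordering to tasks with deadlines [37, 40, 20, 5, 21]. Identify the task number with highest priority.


Sort tasks by relative deadline (ascending):
  Task 4: deadline = 5
  Task 3: deadline = 20
  Task 5: deadline = 21
  Task 1: deadline = 37
  Task 2: deadline = 40
Priority order (highest first): [4, 3, 5, 1, 2]
Highest priority task = 4

4


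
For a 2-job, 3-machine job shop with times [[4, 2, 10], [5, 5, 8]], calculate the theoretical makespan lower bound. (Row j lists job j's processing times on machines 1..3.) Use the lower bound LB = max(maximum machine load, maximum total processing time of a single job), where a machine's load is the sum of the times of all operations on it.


Machine loads:
  Machine 1: 4 + 5 = 9
  Machine 2: 2 + 5 = 7
  Machine 3: 10 + 8 = 18
Max machine load = 18
Job totals:
  Job 1: 16
  Job 2: 18
Max job total = 18
Lower bound = max(18, 18) = 18

18


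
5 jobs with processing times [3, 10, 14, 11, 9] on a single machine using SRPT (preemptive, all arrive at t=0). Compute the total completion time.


Since all jobs arrive at t=0, SRPT equals SPT ordering.
SPT order: [3, 9, 10, 11, 14]
Completion times:
  Job 1: p=3, C=3
  Job 2: p=9, C=12
  Job 3: p=10, C=22
  Job 4: p=11, C=33
  Job 5: p=14, C=47
Total completion time = 3 + 12 + 22 + 33 + 47 = 117

117


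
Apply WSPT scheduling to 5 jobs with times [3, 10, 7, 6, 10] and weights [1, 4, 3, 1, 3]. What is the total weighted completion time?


Compute p/w ratios and sort ascending (WSPT): [(7, 3), (10, 4), (3, 1), (10, 3), (6, 1)]
Compute weighted completion times:
  Job (p=7,w=3): C=7, w*C=3*7=21
  Job (p=10,w=4): C=17, w*C=4*17=68
  Job (p=3,w=1): C=20, w*C=1*20=20
  Job (p=10,w=3): C=30, w*C=3*30=90
  Job (p=6,w=1): C=36, w*C=1*36=36
Total weighted completion time = 235

235


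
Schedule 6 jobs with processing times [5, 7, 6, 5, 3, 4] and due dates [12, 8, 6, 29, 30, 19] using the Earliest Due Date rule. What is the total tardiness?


Sort by due date (EDD order): [(6, 6), (7, 8), (5, 12), (4, 19), (5, 29), (3, 30)]
Compute completion times and tardiness:
  Job 1: p=6, d=6, C=6, tardiness=max(0,6-6)=0
  Job 2: p=7, d=8, C=13, tardiness=max(0,13-8)=5
  Job 3: p=5, d=12, C=18, tardiness=max(0,18-12)=6
  Job 4: p=4, d=19, C=22, tardiness=max(0,22-19)=3
  Job 5: p=5, d=29, C=27, tardiness=max(0,27-29)=0
  Job 6: p=3, d=30, C=30, tardiness=max(0,30-30)=0
Total tardiness = 14

14
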